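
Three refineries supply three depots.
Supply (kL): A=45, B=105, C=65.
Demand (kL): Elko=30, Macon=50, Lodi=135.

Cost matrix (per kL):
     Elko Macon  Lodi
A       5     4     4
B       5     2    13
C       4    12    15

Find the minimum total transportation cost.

An optimal shipping plan:
  A–Lodi: 45 kL
  B–Macon: 50 kL
  B–Lodi: 55 kL
  C–Elko: 30 kL
  C–Lodi: 35 kL
Total cost = 1640.

1640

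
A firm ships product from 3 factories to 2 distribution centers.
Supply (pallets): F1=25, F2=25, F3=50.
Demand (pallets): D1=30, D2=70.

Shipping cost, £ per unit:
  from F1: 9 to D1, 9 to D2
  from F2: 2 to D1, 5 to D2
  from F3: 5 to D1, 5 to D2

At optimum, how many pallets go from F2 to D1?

The minimum-cost plan:
  F1 to D2: 25 pallets
  F2 to D1: 25 pallets
  F3 to D1: 5 pallets
  F3 to D2: 45 pallets
Total cost = £525.
So F2→D1 carries 25 pallets.

25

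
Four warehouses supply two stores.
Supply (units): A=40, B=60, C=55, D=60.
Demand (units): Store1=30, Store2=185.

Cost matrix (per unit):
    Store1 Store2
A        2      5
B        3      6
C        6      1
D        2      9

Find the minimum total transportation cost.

945

An optimal shipping plan:
  A to Store2: 40 × 5 = 200
  B to Store2: 60 × 6 = 360
  C to Store2: 55 × 1 = 55
  D to Store1: 30 × 2 = 60
  D to Store2: 30 × 9 = 270
Total = 200 + 360 + 55 + 60 + 270 = 945.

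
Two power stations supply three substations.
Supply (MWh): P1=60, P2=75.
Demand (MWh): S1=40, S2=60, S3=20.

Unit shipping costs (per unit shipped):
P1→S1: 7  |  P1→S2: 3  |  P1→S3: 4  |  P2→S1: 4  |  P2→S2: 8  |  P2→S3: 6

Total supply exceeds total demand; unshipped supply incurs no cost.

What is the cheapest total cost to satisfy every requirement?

460

One minimum-cost allocation:
  P1->S2: 60 × 3 = 180
  P2->S1: 40 × 4 = 160
  P2->S3: 20 × 6 = 120
Total = 180 + 160 + 120 = 460.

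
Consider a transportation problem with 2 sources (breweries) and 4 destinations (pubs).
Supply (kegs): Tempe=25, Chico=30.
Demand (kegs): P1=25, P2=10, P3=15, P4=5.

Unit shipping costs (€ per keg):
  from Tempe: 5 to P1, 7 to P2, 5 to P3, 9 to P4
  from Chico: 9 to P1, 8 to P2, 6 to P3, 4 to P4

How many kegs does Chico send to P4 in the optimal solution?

5

Optimal shipments:
  Tempe->P1: 25 × €5 = €125
  Chico->P2: 10 × €8 = €80
  Chico->P3: 15 × €6 = €90
  Chico->P4: 5 × €4 = €20
Total cost = €315.
So Chico→P4 carries 5 kegs.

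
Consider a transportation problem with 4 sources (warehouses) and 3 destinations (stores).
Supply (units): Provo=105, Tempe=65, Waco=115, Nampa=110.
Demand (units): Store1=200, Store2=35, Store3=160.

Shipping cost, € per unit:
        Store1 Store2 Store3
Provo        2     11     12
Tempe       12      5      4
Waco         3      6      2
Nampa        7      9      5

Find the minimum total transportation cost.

An optimal shipping plan:
  Provo->Store1: 105 × €2 = €210
  Tempe->Store2: 35 × €5 = €175
  Tempe->Store3: 30 × €4 = €120
  Waco->Store1: 95 × €3 = €285
  Waco->Store3: 20 × €2 = €40
  Nampa->Store3: 110 × €5 = €550
Total = 210 + 175 + 120 + 285 + 40 + 550 = €1380.

1380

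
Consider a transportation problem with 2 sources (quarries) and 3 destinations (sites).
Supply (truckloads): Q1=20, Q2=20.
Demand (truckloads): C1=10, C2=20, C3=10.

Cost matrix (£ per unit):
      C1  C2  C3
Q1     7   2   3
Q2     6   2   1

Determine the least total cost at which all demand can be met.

Optimal allocation:
  Q1->C2: 20 × £2 = £40
  Q2->C1: 10 × £6 = £60
  Q2->C3: 10 × £1 = £10
Total = 40 + 60 + 10 = £110.
(Supply check: Q1 ships 20; Q2 ships 20.)

110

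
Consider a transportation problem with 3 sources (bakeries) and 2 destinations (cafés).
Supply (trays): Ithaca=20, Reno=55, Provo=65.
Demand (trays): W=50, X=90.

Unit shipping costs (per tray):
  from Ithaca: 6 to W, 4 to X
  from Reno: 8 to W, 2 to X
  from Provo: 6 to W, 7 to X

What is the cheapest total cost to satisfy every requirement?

One minimum-cost allocation:
  Ithaca→X: 20 trays
  Reno→X: 55 trays
  Provo→W: 50 trays
  Provo→X: 15 trays
Total cost = 595.
(Supply check: Ithaca ships 20; Reno ships 55; Provo ships 65.)

595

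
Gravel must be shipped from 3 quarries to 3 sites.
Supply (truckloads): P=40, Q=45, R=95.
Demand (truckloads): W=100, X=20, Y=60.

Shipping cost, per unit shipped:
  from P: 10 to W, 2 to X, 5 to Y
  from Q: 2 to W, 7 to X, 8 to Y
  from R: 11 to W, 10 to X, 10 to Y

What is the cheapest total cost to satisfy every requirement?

1235

Optimal allocation:
  P–X: 20 truckloads
  P–Y: 20 truckloads
  Q–W: 45 truckloads
  R–W: 55 truckloads
  R–Y: 40 truckloads
Total cost = 1235.
(Supply check: P ships 40; Q ships 45; R ships 95.)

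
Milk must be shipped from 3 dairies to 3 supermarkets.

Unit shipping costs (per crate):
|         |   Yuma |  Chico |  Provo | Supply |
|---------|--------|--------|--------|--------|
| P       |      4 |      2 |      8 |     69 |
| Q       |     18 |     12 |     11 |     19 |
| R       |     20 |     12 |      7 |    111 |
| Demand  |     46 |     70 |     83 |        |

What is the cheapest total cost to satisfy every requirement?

One minimum-cost allocation:
  P->Yuma: 46 crates
  P->Chico: 23 crates
  Q->Chico: 19 crates
  R->Chico: 28 crates
  R->Provo: 83 crates
Total cost = 1375.

1375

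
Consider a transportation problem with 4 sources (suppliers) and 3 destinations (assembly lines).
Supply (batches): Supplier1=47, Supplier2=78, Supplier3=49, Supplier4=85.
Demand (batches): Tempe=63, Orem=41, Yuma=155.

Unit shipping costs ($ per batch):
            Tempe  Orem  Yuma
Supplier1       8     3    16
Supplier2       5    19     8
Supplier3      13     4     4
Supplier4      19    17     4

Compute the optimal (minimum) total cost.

One minimum-cost allocation:
  Supplier1→Tempe: 6 × $8 = $48
  Supplier1→Orem: 41 × $3 = $123
  Supplier2→Tempe: 57 × $5 = $285
  Supplier2→Yuma: 21 × $8 = $168
  Supplier3→Yuma: 49 × $4 = $196
  Supplier4→Yuma: 85 × $4 = $340
Total = 48 + 123 + 285 + 168 + 196 + 340 = $1160.

1160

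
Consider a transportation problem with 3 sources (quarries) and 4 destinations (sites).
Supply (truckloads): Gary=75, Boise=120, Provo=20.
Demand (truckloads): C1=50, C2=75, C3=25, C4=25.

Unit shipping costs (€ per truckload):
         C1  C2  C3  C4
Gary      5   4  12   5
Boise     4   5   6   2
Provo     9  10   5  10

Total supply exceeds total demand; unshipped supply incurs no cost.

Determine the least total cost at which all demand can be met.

Optimal allocation:
  Gary→C2: 75 × €4 = €300
  Boise→C1: 50 × €4 = €200
  Boise→C3: 5 × €6 = €30
  Boise→C4: 25 × €2 = €50
  Provo→C3: 20 × €5 = €100
Total = 300 + 200 + 30 + 50 + 100 = €680.

680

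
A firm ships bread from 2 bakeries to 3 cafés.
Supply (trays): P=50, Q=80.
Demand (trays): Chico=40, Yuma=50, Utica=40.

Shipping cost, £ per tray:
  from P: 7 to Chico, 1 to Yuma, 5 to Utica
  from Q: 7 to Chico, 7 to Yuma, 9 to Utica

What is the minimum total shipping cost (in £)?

One minimum-cost allocation:
  P→Yuma: 50 trays
  Q→Chico: 40 trays
  Q→Utica: 40 trays
Total cost = £690.
(Supply check: P ships 50; Q ships 80.)

690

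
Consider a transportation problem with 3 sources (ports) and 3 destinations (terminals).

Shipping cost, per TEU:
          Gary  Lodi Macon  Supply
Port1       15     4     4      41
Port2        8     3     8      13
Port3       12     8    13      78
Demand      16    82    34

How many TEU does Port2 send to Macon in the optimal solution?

The minimum-cost plan:
  Port1 to Lodi: 7 TEU
  Port1 to Macon: 34 TEU
  Port2 to Lodi: 13 TEU
  Port3 to Gary: 16 TEU
  Port3 to Lodi: 62 TEU
Total cost = 891.
The route Port2→Macon is not used.

0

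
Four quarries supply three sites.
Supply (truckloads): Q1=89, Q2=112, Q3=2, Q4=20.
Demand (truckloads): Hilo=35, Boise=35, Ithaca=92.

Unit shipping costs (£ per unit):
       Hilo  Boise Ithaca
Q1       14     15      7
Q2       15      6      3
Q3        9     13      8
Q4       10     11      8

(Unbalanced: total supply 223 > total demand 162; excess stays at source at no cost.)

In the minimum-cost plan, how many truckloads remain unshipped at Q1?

An optimal plan:
  Q1->Hilo: 13 × £14 = £182
  Q1->Ithaca: 15 × £7 = £105
  Q2->Boise: 35 × £6 = £210
  Q2->Ithaca: 77 × £3 = £231
  Q3->Hilo: 2 × £9 = £18
  Q4->Hilo: 20 × £10 = £200
Total cost = £946.
Q1 ships 28 of its 89, leaving 61.

61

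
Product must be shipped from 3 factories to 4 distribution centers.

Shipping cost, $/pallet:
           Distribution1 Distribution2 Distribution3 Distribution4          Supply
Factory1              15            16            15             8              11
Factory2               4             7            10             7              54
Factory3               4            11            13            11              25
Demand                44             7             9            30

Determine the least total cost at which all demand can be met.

A cheapest plan:
  Factory1->Distribution4: 11 pallets
  Factory2->Distribution1: 19 pallets
  Factory2->Distribution2: 7 pallets
  Factory2->Distribution3: 9 pallets
  Factory2->Distribution4: 19 pallets
  Factory3->Distribution1: 25 pallets
Total cost = $536.

536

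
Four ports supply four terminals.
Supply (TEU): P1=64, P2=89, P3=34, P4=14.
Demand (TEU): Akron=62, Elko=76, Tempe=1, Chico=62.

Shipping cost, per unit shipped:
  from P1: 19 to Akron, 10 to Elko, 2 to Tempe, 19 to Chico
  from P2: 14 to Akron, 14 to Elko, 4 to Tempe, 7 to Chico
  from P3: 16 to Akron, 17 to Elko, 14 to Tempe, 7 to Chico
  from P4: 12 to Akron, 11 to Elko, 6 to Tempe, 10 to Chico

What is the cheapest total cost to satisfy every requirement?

2074

A cheapest plan:
  P1–Elko: 64 × 10 = 640
  P2–Akron: 60 × 14 = 840
  P2–Tempe: 1 × 4 = 4
  P2–Chico: 28 × 7 = 196
  P3–Chico: 34 × 7 = 238
  P4–Akron: 2 × 12 = 24
  P4–Elko: 12 × 11 = 132
Total = 640 + 840 + 4 + 196 + 238 + 24 + 132 = 2074.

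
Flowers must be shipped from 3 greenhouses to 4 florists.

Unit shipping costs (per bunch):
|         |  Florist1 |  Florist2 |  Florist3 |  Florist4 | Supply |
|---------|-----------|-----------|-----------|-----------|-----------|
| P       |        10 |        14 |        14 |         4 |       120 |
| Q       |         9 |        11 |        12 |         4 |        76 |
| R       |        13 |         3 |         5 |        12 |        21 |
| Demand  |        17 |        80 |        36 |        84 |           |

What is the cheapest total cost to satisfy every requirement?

Optimal allocation:
  P→Florist1: 17 bunches
  P→Florist3: 19 bunches
  P→Florist4: 84 bunches
  Q→Florist2: 59 bunches
  Q→Florist3: 17 bunches
  R→Florist2: 21 bunches
Total cost = 1688.
(Supply check: P ships 120; Q ships 76; R ships 21.)

1688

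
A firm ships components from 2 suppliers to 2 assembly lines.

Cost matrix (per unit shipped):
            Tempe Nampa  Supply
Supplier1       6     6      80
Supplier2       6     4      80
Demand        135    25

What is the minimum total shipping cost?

One minimum-cost allocation:
  Supplier1 to Tempe: 80 batches
  Supplier2 to Tempe: 55 batches
  Supplier2 to Nampa: 25 batches
Total cost = 910.

910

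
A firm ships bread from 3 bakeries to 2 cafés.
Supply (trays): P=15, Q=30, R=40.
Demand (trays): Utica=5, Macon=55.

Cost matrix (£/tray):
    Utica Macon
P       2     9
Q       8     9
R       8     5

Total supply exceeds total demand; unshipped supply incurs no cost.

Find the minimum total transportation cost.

345

One minimum-cost allocation:
  P to Utica: 5 trays
  P to Macon: 10 trays
  Q to Macon: 5 trays
  R to Macon: 40 trays
Total cost = £345.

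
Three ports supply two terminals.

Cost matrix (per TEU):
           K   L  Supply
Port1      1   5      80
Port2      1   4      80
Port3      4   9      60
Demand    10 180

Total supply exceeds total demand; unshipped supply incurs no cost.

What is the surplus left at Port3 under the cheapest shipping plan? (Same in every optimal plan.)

An optimal plan:
  Port1 to L: 80 × 5 = 400
  Port2 to L: 80 × 4 = 320
  Port3 to K: 10 × 4 = 40
  Port3 to L: 20 × 9 = 180
Total cost = 940.
Port3 ships 30 of its 60, leaving 30.

30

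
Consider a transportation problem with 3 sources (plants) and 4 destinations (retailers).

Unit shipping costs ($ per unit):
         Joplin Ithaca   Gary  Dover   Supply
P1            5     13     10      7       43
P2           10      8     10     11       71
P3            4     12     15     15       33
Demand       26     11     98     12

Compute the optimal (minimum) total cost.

One minimum-cost allocation:
  P1 to Gary: 31 units
  P1 to Dover: 12 units
  P2 to Ithaca: 4 units
  P2 to Gary: 67 units
  P3 to Joplin: 26 units
  P3 to Ithaca: 7 units
Total cost = $1284.
(Supply check: P1 ships 43; P2 ships 71; P3 ships 33.)

1284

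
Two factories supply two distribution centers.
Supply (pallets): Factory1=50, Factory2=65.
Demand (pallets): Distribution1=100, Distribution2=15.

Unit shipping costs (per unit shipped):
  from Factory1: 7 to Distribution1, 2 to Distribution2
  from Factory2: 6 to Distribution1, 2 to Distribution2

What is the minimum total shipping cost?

Optimal allocation:
  Factory1 to Distribution1: 35 pallets
  Factory1 to Distribution2: 15 pallets
  Factory2 to Distribution1: 65 pallets
Total cost = 665.

665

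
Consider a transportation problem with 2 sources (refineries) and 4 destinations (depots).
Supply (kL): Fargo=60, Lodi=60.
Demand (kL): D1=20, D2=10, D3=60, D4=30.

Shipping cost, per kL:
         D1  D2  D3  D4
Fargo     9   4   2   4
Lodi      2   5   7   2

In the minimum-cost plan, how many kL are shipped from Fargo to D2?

Solving gives:
  Fargo->D3: 60 × 2 = 120
  Lodi->D1: 20 × 2 = 40
  Lodi->D2: 10 × 5 = 50
  Lodi->D4: 30 × 2 = 60
Total cost = 270.
The route Fargo→D2 is not used.

0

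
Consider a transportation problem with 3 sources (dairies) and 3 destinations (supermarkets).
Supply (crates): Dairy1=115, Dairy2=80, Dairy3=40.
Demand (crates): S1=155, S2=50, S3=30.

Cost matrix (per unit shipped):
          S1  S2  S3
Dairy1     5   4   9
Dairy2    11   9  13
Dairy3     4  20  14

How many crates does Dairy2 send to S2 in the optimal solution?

The minimum-cost plan:
  Dairy1 to S1: 115 × 5 = 575
  Dairy2 to S2: 50 × 9 = 450
  Dairy2 to S3: 30 × 13 = 390
  Dairy3 to S1: 40 × 4 = 160
Total cost = 1575.
So Dairy2→S2 carries 50 crates.

50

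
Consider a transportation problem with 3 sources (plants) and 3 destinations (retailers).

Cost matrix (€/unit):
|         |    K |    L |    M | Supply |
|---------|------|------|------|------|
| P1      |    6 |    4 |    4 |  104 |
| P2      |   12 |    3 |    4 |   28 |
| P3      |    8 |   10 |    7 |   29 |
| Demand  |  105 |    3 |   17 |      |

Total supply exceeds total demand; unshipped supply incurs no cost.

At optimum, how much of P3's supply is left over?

An optimal plan:
  P1→K: 104 × €6 = €624
  P2→L: 3 × €3 = €9
  P2→M: 17 × €4 = €68
  P3→K: 1 × €8 = €8
Total cost = €709.
P3 ships 1 of its 29, leaving 28.

28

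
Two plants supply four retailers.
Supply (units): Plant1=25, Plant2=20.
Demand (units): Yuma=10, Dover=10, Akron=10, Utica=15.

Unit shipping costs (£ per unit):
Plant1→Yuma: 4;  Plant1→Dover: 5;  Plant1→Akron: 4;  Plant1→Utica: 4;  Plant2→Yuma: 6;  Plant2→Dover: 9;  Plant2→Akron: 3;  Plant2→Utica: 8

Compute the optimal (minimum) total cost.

200

One minimum-cost allocation:
  Plant1–Dover: 10 × £5 = £50
  Plant1–Utica: 15 × £4 = £60
  Plant2–Yuma: 10 × £6 = £60
  Plant2–Akron: 10 × £3 = £30
Total = 50 + 60 + 60 + 30 = £200.
(Supply check: Plant1 ships 25; Plant2 ships 20.)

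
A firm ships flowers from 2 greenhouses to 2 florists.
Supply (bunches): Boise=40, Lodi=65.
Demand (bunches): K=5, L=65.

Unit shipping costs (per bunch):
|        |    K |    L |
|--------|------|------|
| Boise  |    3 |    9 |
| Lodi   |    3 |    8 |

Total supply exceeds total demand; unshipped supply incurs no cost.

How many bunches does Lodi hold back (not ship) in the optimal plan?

An optimal plan:
  Boise to K: 5 × 3 = 15
  Lodi to L: 65 × 8 = 520
Total cost = 535.
Lodi ships 65 of its 65, leaving 0.

0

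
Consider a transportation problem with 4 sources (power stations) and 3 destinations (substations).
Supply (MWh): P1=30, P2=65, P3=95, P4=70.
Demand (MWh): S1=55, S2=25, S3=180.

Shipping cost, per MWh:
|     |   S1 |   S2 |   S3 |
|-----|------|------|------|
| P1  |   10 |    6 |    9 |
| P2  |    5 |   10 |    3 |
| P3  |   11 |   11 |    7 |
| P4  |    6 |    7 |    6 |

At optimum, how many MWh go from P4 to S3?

Solving gives:
  P1→S2: 25 MWh
  P1→S3: 5 MWh
  P2→S3: 65 MWh
  P3→S3: 95 MWh
  P4→S1: 55 MWh
  P4→S3: 15 MWh
Total cost = 1475.
So P4→S3 carries 15 MWh.

15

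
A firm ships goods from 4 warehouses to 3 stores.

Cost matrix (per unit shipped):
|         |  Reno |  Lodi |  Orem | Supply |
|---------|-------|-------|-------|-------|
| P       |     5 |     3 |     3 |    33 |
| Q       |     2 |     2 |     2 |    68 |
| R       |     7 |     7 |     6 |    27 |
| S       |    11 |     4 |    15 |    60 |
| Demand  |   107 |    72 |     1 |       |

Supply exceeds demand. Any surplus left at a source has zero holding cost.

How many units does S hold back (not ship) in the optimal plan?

0

An optimal plan:
  P→Reno: 20 × 5 = 100
  P→Lodi: 12 × 3 = 36
  P→Orem: 1 × 3 = 3
  Q→Reno: 68 × 2 = 136
  R→Reno: 19 × 7 = 133
  S→Lodi: 60 × 4 = 240
Total cost = 648.
S ships 60 of its 60, leaving 0.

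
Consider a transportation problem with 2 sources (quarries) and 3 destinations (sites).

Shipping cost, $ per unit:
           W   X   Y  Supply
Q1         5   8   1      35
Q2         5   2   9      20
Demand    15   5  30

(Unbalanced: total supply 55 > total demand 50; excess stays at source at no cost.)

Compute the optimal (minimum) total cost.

One minimum-cost allocation:
  Q1->W: 5 truckloads
  Q1->Y: 30 truckloads
  Q2->W: 10 truckloads
  Q2->X: 5 truckloads
Total cost = $115.
(Supply check: Q1 ships 35; Q2 ships 15.)

115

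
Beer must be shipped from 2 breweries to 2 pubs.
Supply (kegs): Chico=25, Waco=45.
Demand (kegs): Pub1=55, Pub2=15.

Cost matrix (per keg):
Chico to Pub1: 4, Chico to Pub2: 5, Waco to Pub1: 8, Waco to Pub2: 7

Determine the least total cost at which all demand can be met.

445

One minimum-cost allocation:
  Chico->Pub1: 25 × 4 = 100
  Waco->Pub1: 30 × 8 = 240
  Waco->Pub2: 15 × 7 = 105
Total = 100 + 240 + 105 = 445.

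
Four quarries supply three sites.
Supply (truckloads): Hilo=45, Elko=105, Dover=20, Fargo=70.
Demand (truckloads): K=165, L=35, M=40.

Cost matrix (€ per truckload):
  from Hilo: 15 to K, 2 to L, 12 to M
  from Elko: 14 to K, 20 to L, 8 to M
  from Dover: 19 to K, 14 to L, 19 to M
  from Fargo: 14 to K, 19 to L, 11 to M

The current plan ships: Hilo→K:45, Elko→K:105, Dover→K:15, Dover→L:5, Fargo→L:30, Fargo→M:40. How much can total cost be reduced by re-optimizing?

700

Current plan cost = 45·15 + 105·14 + 15·19 + 5·14 + 30·19 + 40·11 = €3510.
Optimal plan:
  Hilo→K: 10 × €15 = €150
  Hilo→L: 35 × €2 = €70
  Elko→K: 65 × €14 = €910
  Elko→M: 40 × €8 = €320
  Dover→K: 20 × €19 = €380
  Fargo→K: 70 × €14 = €980
Optimal cost = €2810.
Saving = 3510 − 2810 = €700.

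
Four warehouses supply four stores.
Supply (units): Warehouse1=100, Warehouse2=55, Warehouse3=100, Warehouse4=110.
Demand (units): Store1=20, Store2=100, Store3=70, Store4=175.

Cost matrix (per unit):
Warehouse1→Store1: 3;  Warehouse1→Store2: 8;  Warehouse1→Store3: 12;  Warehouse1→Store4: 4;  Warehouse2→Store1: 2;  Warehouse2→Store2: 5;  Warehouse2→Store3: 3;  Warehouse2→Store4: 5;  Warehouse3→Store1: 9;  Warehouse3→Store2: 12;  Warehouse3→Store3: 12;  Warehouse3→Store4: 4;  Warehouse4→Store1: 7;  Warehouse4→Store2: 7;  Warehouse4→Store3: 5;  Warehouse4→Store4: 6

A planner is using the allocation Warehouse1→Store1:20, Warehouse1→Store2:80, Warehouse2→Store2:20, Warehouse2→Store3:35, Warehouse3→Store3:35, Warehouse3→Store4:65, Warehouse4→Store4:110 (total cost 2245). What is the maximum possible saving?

Current plan cost = 20·3 + 80·8 + 20·5 + 35·3 + 35·12 + 65·4 + 110·6 = 2245.
Optimal plan:
  Warehouse1–Store1: 20 units
  Warehouse1–Store2: 5 units
  Warehouse1–Store4: 75 units
  Warehouse2–Store2: 55 units
  Warehouse3–Store4: 100 units
  Warehouse4–Store2: 40 units
  Warehouse4–Store3: 70 units
Optimal cost = 1705.
Saving = 2245 − 1705 = 540.

540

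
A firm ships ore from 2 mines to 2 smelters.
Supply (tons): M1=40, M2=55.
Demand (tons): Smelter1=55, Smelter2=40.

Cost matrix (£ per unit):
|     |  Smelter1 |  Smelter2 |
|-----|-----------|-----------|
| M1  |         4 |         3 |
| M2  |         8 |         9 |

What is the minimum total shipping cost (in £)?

One minimum-cost allocation:
  M1 to Smelter2: 40 × £3 = £120
  M2 to Smelter1: 55 × £8 = £440
Total = 120 + 440 = £560.
(Supply check: M1 ships 40; M2 ships 55.)

560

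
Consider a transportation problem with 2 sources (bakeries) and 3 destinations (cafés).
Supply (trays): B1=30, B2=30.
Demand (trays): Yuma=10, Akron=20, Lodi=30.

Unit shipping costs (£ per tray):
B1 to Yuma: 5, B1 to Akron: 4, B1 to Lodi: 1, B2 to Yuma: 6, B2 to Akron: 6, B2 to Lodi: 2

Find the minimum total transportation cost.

190

Optimal allocation:
  B1 to Yuma: 10 × £5 = £50
  B1 to Akron: 20 × £4 = £80
  B2 to Lodi: 30 × £2 = £60
Total = 50 + 80 + 60 = £190.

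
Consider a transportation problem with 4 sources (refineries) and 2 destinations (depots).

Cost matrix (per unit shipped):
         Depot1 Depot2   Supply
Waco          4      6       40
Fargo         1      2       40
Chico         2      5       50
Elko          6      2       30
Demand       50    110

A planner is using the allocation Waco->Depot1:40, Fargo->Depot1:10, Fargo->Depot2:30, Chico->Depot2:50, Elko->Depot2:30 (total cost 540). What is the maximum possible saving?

Current plan cost = 40·4 + 10·1 + 30·2 + 50·5 + 30·2 = 540.
Optimal plan:
  Waco→Depot2: 40 kL
  Fargo→Depot2: 40 kL
  Chico→Depot1: 50 kL
  Elko→Depot2: 30 kL
Optimal cost = 480.
Saving = 540 − 480 = 60.

60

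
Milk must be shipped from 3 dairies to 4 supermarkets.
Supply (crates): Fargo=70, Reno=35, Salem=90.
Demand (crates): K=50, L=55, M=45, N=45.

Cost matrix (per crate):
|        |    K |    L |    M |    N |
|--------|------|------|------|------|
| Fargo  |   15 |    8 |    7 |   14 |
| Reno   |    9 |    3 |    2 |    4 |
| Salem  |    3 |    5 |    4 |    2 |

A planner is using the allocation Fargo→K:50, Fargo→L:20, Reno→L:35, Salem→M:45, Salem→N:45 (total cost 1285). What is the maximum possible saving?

Current plan cost = 50·15 + 20·8 + 35·3 + 45·4 + 45·2 = 1285.
Optimal plan:
  Fargo→L: 55 × 8 = 440
  Fargo→M: 15 × 7 = 105
  Reno→M: 30 × 2 = 60
  Reno→N: 5 × 4 = 20
  Salem→K: 50 × 3 = 150
  Salem→N: 40 × 2 = 80
Optimal cost = 855.
Saving = 1285 − 855 = 430.

430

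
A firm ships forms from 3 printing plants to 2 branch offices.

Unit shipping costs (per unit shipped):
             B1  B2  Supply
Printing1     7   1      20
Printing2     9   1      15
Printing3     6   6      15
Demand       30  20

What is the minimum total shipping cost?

A cheapest plan:
  Printing1 to B1: 15 × 7 = 105
  Printing1 to B2: 5 × 1 = 5
  Printing2 to B2: 15 × 1 = 15
  Printing3 to B1: 15 × 6 = 90
Total = 105 + 5 + 15 + 90 = 215.
(Supply check: Printing1 ships 20; Printing2 ships 15; Printing3 ships 15.)

215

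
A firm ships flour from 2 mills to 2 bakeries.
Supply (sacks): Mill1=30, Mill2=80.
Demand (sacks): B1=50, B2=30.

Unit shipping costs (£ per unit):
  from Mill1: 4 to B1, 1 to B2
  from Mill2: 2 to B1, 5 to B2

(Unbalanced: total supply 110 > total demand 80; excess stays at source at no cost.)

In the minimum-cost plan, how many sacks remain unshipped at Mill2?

30

An optimal plan:
  Mill1->B2: 30 × £1 = £30
  Mill2->B1: 50 × £2 = £100
Total cost = £130.
Mill2 ships 50 of its 80, leaving 30.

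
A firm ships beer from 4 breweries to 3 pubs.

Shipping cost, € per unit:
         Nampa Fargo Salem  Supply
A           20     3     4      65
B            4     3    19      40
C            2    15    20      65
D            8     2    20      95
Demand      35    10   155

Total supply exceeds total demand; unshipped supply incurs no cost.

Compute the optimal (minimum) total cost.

2110

A cheapest plan:
  A→Salem: 65 × €4 = €260
  B→Salem: 40 × €19 = €760
  C→Nampa: 35 × €2 = €70
  C→Salem: 30 × €20 = €600
  D→Fargo: 10 × €2 = €20
  D→Salem: 20 × €20 = €400
Total = 260 + 760 + 70 + 600 + 20 + 400 = €2110.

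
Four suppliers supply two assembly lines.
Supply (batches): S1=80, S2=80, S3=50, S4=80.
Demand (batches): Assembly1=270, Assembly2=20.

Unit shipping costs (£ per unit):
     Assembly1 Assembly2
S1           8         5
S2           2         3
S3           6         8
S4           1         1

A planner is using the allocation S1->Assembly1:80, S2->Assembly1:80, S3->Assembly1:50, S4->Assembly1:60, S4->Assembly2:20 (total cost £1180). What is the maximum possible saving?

Current plan cost = 80·8 + 80·2 + 50·6 + 60·1 + 20·1 = £1180.
Optimal plan:
  S1->Assembly1: 60 batches
  S1->Assembly2: 20 batches
  S2->Assembly1: 80 batches
  S3->Assembly1: 50 batches
  S4->Assembly1: 80 batches
Optimal cost = £1120.
Saving = 1180 − 1120 = £60.

60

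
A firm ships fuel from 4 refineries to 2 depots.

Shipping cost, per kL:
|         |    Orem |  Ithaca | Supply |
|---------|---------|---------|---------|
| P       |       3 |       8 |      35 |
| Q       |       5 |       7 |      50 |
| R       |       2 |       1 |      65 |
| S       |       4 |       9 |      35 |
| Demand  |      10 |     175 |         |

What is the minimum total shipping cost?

960

An optimal shipping plan:
  P–Orem: 10 × 3 = 30
  P–Ithaca: 25 × 8 = 200
  Q–Ithaca: 50 × 7 = 350
  R–Ithaca: 65 × 1 = 65
  S–Ithaca: 35 × 9 = 315
Total = 30 + 200 + 350 + 65 + 315 = 960.
(Supply check: P ships 35; Q ships 50; R ships 65; S ships 35.)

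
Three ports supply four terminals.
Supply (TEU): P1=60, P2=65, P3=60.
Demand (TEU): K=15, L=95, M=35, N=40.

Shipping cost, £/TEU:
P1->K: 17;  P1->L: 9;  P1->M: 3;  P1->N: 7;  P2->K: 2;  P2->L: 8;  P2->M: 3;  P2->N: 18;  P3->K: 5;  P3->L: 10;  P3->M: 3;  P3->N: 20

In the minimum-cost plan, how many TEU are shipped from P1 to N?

40

Optimal shipments:
  P1->L: 20 × £9 = £180
  P1->N: 40 × £7 = £280
  P2->K: 15 × £2 = £30
  P2->L: 50 × £8 = £400
  P3->L: 25 × £10 = £250
  P3->M: 35 × £3 = £105
Total cost = £1245.
So P1→N carries 40 TEU.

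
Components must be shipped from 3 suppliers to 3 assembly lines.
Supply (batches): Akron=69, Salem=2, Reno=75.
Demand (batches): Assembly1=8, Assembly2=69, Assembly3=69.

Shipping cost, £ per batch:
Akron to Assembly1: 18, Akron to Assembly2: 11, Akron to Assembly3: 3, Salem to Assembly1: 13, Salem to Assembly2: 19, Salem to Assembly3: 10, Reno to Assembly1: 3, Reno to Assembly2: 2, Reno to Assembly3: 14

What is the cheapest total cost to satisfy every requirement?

One minimum-cost allocation:
  Akron→Assembly3: 69 × £3 = £207
  Salem→Assembly1: 2 × £13 = £26
  Reno→Assembly1: 6 × £3 = £18
  Reno→Assembly2: 69 × £2 = £138
Total = 207 + 26 + 18 + 138 = £389.

389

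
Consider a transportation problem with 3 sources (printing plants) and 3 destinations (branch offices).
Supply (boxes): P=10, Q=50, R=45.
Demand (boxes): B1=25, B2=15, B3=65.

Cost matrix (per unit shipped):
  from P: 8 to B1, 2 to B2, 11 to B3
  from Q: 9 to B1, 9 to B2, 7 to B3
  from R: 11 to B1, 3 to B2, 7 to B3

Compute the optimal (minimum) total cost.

715

One minimum-cost allocation:
  P→B2: 10 × 2 = 20
  Q→B1: 25 × 9 = 225
  Q→B3: 25 × 7 = 175
  R→B2: 5 × 3 = 15
  R→B3: 40 × 7 = 280
Total = 20 + 225 + 175 + 15 + 280 = 715.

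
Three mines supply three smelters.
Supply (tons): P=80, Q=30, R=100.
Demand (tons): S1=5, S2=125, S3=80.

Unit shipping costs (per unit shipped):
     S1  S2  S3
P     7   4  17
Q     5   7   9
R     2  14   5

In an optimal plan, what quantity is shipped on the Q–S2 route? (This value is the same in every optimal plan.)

The minimum-cost plan:
  P to S2: 80 × 4 = 320
  Q to S2: 30 × 7 = 210
  R to S1: 5 × 2 = 10
  R to S2: 15 × 14 = 210
  R to S3: 80 × 5 = 400
Total cost = 1150.
So Q→S2 carries 30 tons.

30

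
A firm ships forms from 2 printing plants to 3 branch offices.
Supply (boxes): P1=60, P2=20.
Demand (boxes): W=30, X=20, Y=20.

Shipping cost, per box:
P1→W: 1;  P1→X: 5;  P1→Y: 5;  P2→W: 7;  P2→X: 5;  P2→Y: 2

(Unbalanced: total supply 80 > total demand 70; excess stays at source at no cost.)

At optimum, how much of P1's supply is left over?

10

An optimal plan:
  P1 to W: 30 × 1 = 30
  P1 to X: 20 × 5 = 100
  P2 to Y: 20 × 2 = 40
Total cost = 170.
P1 ships 50 of its 60, leaving 10.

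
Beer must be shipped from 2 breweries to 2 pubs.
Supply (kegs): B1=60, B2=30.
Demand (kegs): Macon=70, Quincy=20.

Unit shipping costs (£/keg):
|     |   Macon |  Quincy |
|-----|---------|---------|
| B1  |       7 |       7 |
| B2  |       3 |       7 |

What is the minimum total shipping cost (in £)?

An optimal shipping plan:
  B1→Macon: 40 × £7 = £280
  B1→Quincy: 20 × £7 = £140
  B2→Macon: 30 × £3 = £90
Total = 280 + 140 + 90 = £510.
(Supply check: B1 ships 60; B2 ships 30.)

510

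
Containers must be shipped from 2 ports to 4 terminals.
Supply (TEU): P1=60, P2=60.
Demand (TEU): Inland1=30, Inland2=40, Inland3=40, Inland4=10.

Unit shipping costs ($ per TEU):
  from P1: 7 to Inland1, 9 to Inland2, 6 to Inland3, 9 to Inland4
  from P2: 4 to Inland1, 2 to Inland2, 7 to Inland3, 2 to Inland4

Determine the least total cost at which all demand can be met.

Optimal allocation:
  P1->Inland1: 20 × $7 = $140
  P1->Inland3: 40 × $6 = $240
  P2->Inland1: 10 × $4 = $40
  P2->Inland2: 40 × $2 = $80
  P2->Inland4: 10 × $2 = $20
Total = 140 + 240 + 40 + 80 + 20 = $520.

520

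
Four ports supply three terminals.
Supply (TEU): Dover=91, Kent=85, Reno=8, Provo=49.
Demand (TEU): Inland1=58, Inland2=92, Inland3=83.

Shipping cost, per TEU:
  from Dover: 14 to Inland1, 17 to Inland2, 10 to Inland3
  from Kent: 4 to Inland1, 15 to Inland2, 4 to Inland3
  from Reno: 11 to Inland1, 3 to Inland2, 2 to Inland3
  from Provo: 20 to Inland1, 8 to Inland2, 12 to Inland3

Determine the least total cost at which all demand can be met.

One minimum-cost allocation:
  Dover to Inland2: 35 × 17 = 595
  Dover to Inland3: 56 × 10 = 560
  Kent to Inland1: 58 × 4 = 232
  Kent to Inland3: 27 × 4 = 108
  Reno to Inland2: 8 × 3 = 24
  Provo to Inland2: 49 × 8 = 392
Total = 595 + 560 + 232 + 108 + 24 + 392 = 1911.
(Supply check: Dover ships 91; Kent ships 85; Reno ships 8; Provo ships 49.)

1911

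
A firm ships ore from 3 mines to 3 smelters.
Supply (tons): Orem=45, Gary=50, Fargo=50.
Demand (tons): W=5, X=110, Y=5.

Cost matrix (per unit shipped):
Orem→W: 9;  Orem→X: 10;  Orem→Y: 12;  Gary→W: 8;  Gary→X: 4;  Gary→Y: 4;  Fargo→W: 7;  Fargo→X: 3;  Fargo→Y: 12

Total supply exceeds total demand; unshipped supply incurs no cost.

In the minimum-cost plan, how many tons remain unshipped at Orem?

25

Minimum-cost shipments:
  Orem→W: 5 × 9 = 45
  Orem→X: 15 × 10 = 150
  Gary→X: 45 × 4 = 180
  Gary→Y: 5 × 4 = 20
  Fargo→X: 50 × 3 = 150
Total cost = 545.
Orem ships 20 of its 45, leaving 25.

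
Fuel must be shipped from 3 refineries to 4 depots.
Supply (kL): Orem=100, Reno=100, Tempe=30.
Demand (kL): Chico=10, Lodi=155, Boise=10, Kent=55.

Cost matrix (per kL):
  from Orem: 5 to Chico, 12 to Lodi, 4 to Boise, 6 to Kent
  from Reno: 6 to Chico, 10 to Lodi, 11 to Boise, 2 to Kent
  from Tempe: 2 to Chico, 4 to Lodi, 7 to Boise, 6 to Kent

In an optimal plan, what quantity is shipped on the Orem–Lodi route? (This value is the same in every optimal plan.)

Solving gives:
  Orem–Chico: 10 × 5 = 50
  Orem–Lodi: 80 × 12 = 960
  Orem–Boise: 10 × 4 = 40
  Reno–Lodi: 45 × 10 = 450
  Reno–Kent: 55 × 2 = 110
  Tempe–Lodi: 30 × 4 = 120
Total cost = 1730.
So Orem→Lodi carries 80 kL.

80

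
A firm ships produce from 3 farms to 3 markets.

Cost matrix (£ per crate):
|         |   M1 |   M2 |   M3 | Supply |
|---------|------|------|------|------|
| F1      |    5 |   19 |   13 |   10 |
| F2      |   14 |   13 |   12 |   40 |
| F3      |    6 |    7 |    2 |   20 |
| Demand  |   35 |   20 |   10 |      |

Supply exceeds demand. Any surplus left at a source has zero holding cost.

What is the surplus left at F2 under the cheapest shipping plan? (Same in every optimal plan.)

5

Minimum-cost shipments:
  F1 to M1: 10 crates
  F2 to M1: 15 crates
  F2 to M2: 20 crates
  F3 to M1: 10 crates
  F3 to M3: 10 crates
Total cost = £600.
F2 ships 35 of its 40, leaving 5.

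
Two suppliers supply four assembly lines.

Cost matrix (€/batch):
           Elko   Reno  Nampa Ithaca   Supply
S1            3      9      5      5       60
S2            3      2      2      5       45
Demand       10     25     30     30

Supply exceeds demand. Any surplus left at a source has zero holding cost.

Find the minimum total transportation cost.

320

Optimal allocation:
  S1–Elko: 10 batches
  S1–Nampa: 10 batches
  S1–Ithaca: 30 batches
  S2–Reno: 25 batches
  S2–Nampa: 20 batches
Total cost = €320.
(Supply check: S1 ships 50; S2 ships 45.)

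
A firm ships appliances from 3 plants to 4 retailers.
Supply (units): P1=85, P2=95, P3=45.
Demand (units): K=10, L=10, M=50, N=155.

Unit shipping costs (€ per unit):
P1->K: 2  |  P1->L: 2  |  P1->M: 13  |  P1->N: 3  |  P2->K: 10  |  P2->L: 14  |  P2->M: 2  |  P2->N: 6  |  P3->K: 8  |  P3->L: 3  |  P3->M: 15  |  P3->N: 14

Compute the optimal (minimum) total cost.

One minimum-cost allocation:
  P1->N: 85 × €3 = €255
  P2->M: 50 × €2 = €100
  P2->N: 45 × €6 = €270
  P3->K: 10 × €8 = €80
  P3->L: 10 × €3 = €30
  P3->N: 25 × €14 = €350
Total = 255 + 100 + 270 + 80 + 30 + 350 = €1085.

1085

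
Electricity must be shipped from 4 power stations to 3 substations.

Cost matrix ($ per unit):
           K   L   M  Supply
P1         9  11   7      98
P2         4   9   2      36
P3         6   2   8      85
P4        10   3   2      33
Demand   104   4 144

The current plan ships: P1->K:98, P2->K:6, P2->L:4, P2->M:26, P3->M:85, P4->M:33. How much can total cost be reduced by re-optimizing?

376

Current plan cost = 98·9 + 6·4 + 4·9 + 26·2 + 85·8 + 33·2 = $1740.
Optimal plan:
  P1 to M: 98 × $7 = $686
  P2 to K: 23 × $4 = $92
  P2 to M: 13 × $2 = $26
  P3 to K: 81 × $6 = $486
  P3 to L: 4 × $2 = $8
  P4 to M: 33 × $2 = $66
Optimal cost = $1364.
Saving = 1740 − 1364 = $376.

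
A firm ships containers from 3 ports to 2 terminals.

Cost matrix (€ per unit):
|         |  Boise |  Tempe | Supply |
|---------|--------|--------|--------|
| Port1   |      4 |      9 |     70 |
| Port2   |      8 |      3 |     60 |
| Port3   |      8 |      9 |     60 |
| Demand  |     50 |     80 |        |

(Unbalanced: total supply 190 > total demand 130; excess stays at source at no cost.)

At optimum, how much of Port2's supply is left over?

Minimum-cost shipments:
  Port1→Boise: 50 × €4 = €200
  Port1→Tempe: 20 × €9 = €180
  Port2→Tempe: 60 × €3 = €180
Total cost = €560.
Port2 ships 60 of its 60, leaving 0.

0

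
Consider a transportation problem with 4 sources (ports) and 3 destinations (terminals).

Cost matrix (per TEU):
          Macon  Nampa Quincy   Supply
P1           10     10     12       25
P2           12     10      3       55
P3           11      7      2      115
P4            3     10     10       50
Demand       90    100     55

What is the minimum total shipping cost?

Optimal allocation:
  P1->Macon: 25 × 10 = 250
  P2->Quincy: 55 × 3 = 165
  P3->Macon: 15 × 11 = 165
  P3->Nampa: 100 × 7 = 700
  P4->Macon: 50 × 3 = 150
Total = 250 + 165 + 165 + 700 + 150 = 1430.

1430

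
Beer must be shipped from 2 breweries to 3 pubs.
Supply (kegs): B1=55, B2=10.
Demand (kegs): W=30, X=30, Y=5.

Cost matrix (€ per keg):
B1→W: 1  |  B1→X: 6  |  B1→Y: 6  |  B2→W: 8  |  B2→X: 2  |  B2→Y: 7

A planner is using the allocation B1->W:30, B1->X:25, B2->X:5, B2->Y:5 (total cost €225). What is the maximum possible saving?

Current plan cost = 30·1 + 25·6 + 5·2 + 5·7 = €225.
Optimal plan:
  B1->W: 30 kegs
  B1->X: 20 kegs
  B1->Y: 5 kegs
  B2->X: 10 kegs
Optimal cost = €200.
Saving = 225 − 200 = €25.

25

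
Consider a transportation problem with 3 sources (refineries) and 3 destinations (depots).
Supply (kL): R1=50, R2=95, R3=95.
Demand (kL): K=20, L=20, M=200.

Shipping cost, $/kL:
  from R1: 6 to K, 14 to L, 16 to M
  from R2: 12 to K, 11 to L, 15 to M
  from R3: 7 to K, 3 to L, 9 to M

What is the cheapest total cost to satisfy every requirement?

2760

Optimal allocation:
  R1->K: 20 kL
  R1->M: 30 kL
  R2->M: 95 kL
  R3->L: 20 kL
  R3->M: 75 kL
Total cost = $2760.
(Supply check: R1 ships 50; R2 ships 95; R3 ships 95.)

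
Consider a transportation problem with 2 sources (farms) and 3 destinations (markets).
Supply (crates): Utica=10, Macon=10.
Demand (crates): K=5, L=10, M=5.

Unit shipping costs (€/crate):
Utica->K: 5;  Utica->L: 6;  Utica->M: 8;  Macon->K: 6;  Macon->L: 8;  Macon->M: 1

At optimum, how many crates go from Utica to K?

0

Optimal shipments:
  Utica→L: 10 crates
  Macon→K: 5 crates
  Macon→M: 5 crates
Total cost = €95.
The route Utica→K is not used.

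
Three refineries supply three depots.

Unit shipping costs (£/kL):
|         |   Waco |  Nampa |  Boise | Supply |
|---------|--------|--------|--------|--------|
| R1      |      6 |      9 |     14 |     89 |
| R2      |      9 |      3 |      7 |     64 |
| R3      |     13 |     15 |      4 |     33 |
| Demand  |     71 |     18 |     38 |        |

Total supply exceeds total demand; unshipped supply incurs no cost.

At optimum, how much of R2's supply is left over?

Minimum-cost shipments:
  R1→Waco: 71 × £6 = £426
  R2→Nampa: 18 × £3 = £54
  R2→Boise: 5 × £7 = £35
  R3→Boise: 33 × £4 = £132
Total cost = £647.
R2 ships 23 of its 64, leaving 41.

41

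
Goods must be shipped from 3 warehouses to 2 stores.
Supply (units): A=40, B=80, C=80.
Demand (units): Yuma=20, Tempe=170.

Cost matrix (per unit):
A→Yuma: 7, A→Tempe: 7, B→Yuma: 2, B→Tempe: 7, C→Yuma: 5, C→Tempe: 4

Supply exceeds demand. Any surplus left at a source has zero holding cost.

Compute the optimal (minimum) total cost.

990

An optimal shipping plan:
  A→Tempe: 40 units
  B→Yuma: 20 units
  B→Tempe: 50 units
  C→Tempe: 80 units
Total cost = 990.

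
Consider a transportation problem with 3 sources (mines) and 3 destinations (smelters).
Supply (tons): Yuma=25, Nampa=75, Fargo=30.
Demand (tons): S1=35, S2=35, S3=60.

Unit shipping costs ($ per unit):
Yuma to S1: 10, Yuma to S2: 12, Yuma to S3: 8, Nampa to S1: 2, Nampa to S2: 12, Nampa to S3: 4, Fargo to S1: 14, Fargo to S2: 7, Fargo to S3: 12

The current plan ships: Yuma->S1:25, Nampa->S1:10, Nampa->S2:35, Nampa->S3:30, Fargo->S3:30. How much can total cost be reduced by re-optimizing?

Current plan cost = 25·10 + 10·2 + 35·12 + 30·4 + 30·12 = $1170.
Optimal plan:
  Yuma to S2: 5 tons
  Yuma to S3: 20 tons
  Nampa to S1: 35 tons
  Nampa to S3: 40 tons
  Fargo to S2: 30 tons
Optimal cost = $660.
Saving = 1170 − 660 = $510.

510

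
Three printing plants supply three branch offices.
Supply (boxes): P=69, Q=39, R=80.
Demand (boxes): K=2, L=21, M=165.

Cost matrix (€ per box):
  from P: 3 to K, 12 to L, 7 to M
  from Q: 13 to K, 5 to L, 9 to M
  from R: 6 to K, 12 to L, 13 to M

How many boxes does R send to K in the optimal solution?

Solving gives:
  P–M: 69 boxes
  Q–L: 21 boxes
  Q–M: 18 boxes
  R–K: 2 boxes
  R–M: 78 boxes
Total cost = €1776.
So R→K carries 2 boxes.

2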